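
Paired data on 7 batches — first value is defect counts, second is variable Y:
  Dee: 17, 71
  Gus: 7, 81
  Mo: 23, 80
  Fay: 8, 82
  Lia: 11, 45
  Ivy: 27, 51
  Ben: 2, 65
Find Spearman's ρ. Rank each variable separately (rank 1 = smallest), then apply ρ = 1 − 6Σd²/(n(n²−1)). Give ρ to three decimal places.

-0.286

Ranks of variable 1: 5, 2, 6, 3, 4, 7, 1
Ranks of variable 2: 4, 6, 5, 7, 1, 2, 3
d = r₁ − r₂: 1, -4, 1, -4, 3, 5, -2
d²: 1, 16, 1, 16, 9, 25, 4; Σd² = 72
ρ = 1 − 6·72/(7·48) = 1 − 432/336 = -0.286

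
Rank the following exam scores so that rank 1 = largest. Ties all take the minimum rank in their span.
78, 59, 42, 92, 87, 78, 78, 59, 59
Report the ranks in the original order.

Sorted (descending): 92, 87, 78, 78, 78, 59, 59, 59, 42
The 3 values of 78 occupy positions 3–5 → each gets rank 3.
The 3 values of 59 occupy positions 6–8 → each gets rank 6.

3, 6, 9, 1, 2, 3, 3, 6, 6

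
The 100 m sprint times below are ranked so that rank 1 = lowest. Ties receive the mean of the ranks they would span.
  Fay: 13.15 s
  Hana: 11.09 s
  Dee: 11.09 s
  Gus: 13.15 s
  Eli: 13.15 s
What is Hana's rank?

Sorted (ascending): 11.09, 11.09, 13.15, 13.15, 13.15
The 2 values of 11.09 occupy positions 1–2 → average rank (1+2)/2 = 1.5.
The 3 values of 13.15 occupy positions 3–5 → average rank 4.
Hana has value 11.09 s → rank 1.5.

1.5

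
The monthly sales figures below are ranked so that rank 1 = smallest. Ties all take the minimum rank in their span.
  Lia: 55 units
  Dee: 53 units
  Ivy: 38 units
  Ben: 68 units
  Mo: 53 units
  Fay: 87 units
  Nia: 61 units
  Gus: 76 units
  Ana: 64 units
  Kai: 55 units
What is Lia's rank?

4

Sorted (ascending): 38, 53, 53, 55, 55, 61, 64, 68, 76, 87
The 2 values of 53 occupy positions 2–3 → each gets rank 2.
The 2 values of 55 occupy positions 4–5 → each gets rank 4.
Lia has value 55 units → rank 4.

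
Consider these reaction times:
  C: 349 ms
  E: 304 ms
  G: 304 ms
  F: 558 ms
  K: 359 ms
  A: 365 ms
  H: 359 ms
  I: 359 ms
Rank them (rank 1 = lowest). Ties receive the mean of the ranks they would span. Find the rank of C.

3

Sorted (ascending): 304, 304, 349, 359, 359, 359, 365, 558
The 2 values of 304 occupy positions 1–2 → average rank (1+2)/2 = 1.5.
The 3 values of 359 occupy positions 4–6 → average rank 5.
C has value 349 ms → rank 3.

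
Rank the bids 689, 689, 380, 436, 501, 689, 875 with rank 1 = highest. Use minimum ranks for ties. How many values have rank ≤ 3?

4

Sorted (descending): 875, 689, 689, 689, 501, 436, 380
The 3 values of 689 occupy positions 2–4 → each gets rank 2.
Ranks ≤ 3: {1, 2, 2, 2} → 4 values.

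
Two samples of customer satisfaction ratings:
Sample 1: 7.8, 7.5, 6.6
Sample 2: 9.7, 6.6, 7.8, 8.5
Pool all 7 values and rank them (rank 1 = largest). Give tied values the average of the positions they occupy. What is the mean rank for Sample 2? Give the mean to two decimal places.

3.25

Sorted (descending): 9.7, 8.5, 7.8, 7.8, 7.5, 6.6, 6.6
The 2 values of 7.8 occupy positions 3–4 → average rank (3+4)/2 = 3.5.
The 2 values of 6.6 occupy positions 6–7 → average rank (6+7)/2 = 6.5.
Sample 2 values → pooled ranks: 9.7→1, 6.6→6.5, 7.8→3.5, 8.5→2
Mean rank = (1 + 6.5 + 3.5 + 2) / 4 = 3.25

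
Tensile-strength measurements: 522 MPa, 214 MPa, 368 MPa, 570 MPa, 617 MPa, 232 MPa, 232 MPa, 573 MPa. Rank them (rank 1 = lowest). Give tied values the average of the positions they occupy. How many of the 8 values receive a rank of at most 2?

Sorted (ascending): 214, 232, 232, 368, 522, 570, 573, 617
The 2 values of 232 occupy positions 2–3 → average rank (2+3)/2 = 2.5.
Ranks ≤ 2: {1} → 1 value.

1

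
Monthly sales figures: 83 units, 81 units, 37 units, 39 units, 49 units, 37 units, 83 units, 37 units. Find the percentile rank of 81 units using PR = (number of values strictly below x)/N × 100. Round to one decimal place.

N = 8.
Strictly below 81: 5. Equal to 81: 1.
PR = 5/8 × 100 = 62.5

62.5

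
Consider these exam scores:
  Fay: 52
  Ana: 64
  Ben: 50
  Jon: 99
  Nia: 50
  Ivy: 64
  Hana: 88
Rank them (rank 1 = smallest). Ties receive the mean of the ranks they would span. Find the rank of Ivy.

4.5

Sorted (ascending): 50, 50, 52, 64, 64, 88, 99
The 2 values of 50 occupy positions 1–2 → average rank (1+2)/2 = 1.5.
The 2 values of 64 occupy positions 4–5 → average rank (4+5)/2 = 4.5.
Ivy has value 64 → rank 4.5.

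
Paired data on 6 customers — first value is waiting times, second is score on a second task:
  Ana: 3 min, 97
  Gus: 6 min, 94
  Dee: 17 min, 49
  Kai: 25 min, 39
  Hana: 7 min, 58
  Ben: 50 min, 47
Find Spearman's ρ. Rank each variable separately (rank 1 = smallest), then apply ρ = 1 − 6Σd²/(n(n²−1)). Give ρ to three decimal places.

-0.943

Ranks of variable 1: 1, 2, 4, 5, 3, 6
Ranks of variable 2: 6, 5, 3, 1, 4, 2
d = r₁ − r₂: -5, -3, 1, 4, -1, 4
d²: 25, 9, 1, 16, 1, 16; Σd² = 68
ρ = 1 − 6·68/(6·35) = 1 − 408/210 = -0.943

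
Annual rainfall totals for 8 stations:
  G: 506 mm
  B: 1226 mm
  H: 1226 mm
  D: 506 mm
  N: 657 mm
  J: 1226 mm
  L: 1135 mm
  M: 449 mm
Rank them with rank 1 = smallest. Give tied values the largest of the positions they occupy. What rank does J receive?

Sorted (ascending): 449, 506, 506, 657, 1135, 1226, 1226, 1226
The 2 values of 506 occupy positions 2–3 → each gets rank 3.
The 3 values of 1226 occupy positions 6–8 → each gets rank 8.
J has value 1226 mm → rank 8.

8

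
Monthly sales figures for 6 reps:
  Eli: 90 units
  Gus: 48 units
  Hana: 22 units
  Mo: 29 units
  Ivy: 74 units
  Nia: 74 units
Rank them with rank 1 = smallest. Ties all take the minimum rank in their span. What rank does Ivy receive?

4

Sorted (ascending): 22, 29, 48, 74, 74, 90
The 2 values of 74 occupy positions 4–5 → each gets rank 4.
Ivy has value 74 units → rank 4.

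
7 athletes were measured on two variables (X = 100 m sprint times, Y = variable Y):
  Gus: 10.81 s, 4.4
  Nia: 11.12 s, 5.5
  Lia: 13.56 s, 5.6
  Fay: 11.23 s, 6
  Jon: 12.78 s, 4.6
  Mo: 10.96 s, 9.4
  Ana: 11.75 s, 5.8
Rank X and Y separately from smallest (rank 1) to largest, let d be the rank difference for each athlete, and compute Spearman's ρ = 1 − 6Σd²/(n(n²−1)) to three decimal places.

0.036

Ranks of variable 1: 1, 3, 7, 4, 6, 2, 5
Ranks of variable 2: 1, 3, 4, 6, 2, 7, 5
d = r₁ − r₂: 0, 0, 3, -2, 4, -5, 0
d²: 0, 0, 9, 4, 16, 25, 0; Σd² = 54
ρ = 1 − 6·54/(7·48) = 1 − 324/336 = 0.036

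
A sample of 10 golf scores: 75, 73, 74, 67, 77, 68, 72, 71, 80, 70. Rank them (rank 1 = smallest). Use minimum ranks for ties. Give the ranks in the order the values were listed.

8, 6, 7, 1, 9, 2, 5, 4, 10, 3

Sorted (ascending): 67, 68, 70, 71, 72, 73, 74, 75, 77, 80
No ties — each value takes its position as its rank.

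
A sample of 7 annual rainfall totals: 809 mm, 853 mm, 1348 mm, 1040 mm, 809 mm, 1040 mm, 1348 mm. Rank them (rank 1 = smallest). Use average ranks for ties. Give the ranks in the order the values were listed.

1.5, 3, 6.5, 4.5, 1.5, 4.5, 6.5

Sorted (ascending): 809, 809, 853, 1040, 1040, 1348, 1348
The 2 values of 809 occupy positions 1–2 → average rank (1+2)/2 = 1.5.
The 2 values of 1040 occupy positions 4–5 → average rank (4+5)/2 = 4.5.
The 2 values of 1348 occupy positions 6–7 → average rank (6+7)/2 = 6.5.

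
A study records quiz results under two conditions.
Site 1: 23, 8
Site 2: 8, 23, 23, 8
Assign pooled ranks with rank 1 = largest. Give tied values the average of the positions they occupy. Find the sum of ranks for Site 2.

Sorted (descending): 23, 23, 23, 8, 8, 8
The 3 values of 23 occupy positions 1–3 → average rank 2.
The 3 values of 8 occupy positions 4–6 → average rank 5.
Site 2 values → pooled ranks: 8→5, 23→2, 23→2, 8→5
Rank sum = 5 + 2 + 2 + 5 = 14

14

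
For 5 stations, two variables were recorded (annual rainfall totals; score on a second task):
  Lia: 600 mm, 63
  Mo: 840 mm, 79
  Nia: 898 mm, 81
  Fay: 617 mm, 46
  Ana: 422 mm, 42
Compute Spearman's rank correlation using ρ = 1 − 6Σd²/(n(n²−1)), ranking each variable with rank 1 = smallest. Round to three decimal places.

Ranks of variable 1: 2, 4, 5, 3, 1
Ranks of variable 2: 3, 4, 5, 2, 1
d = r₁ − r₂: -1, 0, 0, 1, 0
d²: 1, 0, 0, 1, 0; Σd² = 2
ρ = 1 − 6·2/(5·24) = 1 − 12/120 = 0.900

0.900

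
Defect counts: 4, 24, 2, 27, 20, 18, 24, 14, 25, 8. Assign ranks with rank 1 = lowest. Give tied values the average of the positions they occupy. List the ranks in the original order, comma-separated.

2, 7.5, 1, 10, 6, 5, 7.5, 4, 9, 3

Sorted (ascending): 2, 4, 8, 14, 18, 20, 24, 24, 25, 27
The 2 values of 24 occupy positions 7–8 → average rank (7+8)/2 = 7.5.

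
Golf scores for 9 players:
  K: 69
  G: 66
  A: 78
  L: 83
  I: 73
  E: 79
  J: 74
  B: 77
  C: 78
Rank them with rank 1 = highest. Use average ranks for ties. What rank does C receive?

Sorted (descending): 83, 79, 78, 78, 77, 74, 73, 69, 66
The 2 values of 78 occupy positions 3–4 → average rank (3+4)/2 = 3.5.
C has value 78 → rank 3.5.

3.5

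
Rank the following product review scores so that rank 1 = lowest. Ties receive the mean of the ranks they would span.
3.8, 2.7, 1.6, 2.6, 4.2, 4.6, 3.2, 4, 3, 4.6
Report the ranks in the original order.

6, 3, 1, 2, 8, 9.5, 5, 7, 4, 9.5

Sorted (ascending): 1.6, 2.6, 2.7, 3, 3.2, 3.8, 4, 4.2, 4.6, 4.6
The 2 values of 4.6 occupy positions 9–10 → average rank (9+10)/2 = 9.5.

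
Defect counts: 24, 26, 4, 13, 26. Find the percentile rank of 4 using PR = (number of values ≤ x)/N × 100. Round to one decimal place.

20.0

N = 5.
Strictly below 4: 0. Equal to 4: 1.
PR = 1/5 × 100 = 20.0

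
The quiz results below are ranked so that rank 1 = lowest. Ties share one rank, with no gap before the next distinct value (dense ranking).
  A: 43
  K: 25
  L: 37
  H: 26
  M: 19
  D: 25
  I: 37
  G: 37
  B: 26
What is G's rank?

4

Sorted (ascending): 19, 25, 25, 26, 26, 37, 37, 37, 43
The 2 values of 25 share dense rank 2.
The 2 values of 26 share dense rank 3.
The 3 values of 37 share dense rank 4.
Remaining distinct values take the next consecutive integers.
G has value 37 → rank 4.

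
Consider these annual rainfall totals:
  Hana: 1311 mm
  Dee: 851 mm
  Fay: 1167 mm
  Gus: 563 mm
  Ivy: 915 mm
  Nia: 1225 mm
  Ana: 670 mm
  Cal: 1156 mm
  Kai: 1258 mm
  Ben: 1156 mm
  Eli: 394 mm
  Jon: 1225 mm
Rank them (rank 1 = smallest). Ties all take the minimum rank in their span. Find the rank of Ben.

6

Sorted (ascending): 394, 563, 670, 851, 915, 1156, 1156, 1167, 1225, 1225, 1258, 1311
The 2 values of 1156 occupy positions 6–7 → each gets rank 6.
The 2 values of 1225 occupy positions 9–10 → each gets rank 9.
Ben has value 1156 mm → rank 6.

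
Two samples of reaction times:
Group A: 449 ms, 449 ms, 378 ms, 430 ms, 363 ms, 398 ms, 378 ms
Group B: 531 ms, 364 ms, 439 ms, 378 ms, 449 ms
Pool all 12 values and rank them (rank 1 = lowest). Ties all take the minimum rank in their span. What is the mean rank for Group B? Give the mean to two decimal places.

Sorted (ascending): 363, 364, 378, 378, 378, 398, 430, 439, 449, 449, 449, 531
The 3 values of 378 occupy positions 3–5 → each gets rank 3.
The 3 values of 449 occupy positions 9–11 → each gets rank 9.
Group B values → pooled ranks: 531→12, 364→2, 439→8, 378→3, 449→9
Mean rank = (12 + 2 + 8 + 3 + 9) / 5 = 6.80

6.80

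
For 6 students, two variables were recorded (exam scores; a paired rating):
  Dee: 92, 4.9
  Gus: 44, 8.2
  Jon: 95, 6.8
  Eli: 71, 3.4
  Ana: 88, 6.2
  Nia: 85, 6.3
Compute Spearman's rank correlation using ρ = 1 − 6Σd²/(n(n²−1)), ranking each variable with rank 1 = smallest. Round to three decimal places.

Ranks of variable 1: 5, 1, 6, 2, 4, 3
Ranks of variable 2: 2, 6, 5, 1, 3, 4
d = r₁ − r₂: 3, -5, 1, 1, 1, -1
d²: 9, 25, 1, 1, 1, 1; Σd² = 38
ρ = 1 − 6·38/(6·35) = 1 − 228/210 = -0.086

-0.086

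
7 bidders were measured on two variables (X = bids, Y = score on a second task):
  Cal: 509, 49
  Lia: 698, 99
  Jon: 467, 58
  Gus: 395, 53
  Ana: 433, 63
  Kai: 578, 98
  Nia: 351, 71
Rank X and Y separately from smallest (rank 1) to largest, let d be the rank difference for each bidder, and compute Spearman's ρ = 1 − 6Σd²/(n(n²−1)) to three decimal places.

Ranks of variable 1: 5, 7, 4, 2, 3, 6, 1
Ranks of variable 2: 1, 7, 3, 2, 4, 6, 5
d = r₁ − r₂: 4, 0, 1, 0, -1, 0, -4
d²: 16, 0, 1, 0, 1, 0, 16; Σd² = 34
ρ = 1 − 6·34/(7·48) = 1 − 204/336 = 0.393

0.393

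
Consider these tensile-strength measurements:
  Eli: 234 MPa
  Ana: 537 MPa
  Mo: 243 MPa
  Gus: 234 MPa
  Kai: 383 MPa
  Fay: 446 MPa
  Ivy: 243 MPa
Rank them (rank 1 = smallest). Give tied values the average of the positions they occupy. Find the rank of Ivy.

Sorted (ascending): 234, 234, 243, 243, 383, 446, 537
The 2 values of 234 occupy positions 1–2 → average rank (1+2)/2 = 1.5.
The 2 values of 243 occupy positions 3–4 → average rank (3+4)/2 = 3.5.
Ivy has value 243 MPa → rank 3.5.

3.5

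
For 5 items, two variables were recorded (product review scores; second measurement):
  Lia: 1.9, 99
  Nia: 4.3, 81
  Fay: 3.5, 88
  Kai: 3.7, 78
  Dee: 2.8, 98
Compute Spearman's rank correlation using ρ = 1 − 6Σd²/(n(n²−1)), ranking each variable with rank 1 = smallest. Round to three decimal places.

Ranks of variable 1: 1, 5, 3, 4, 2
Ranks of variable 2: 5, 2, 3, 1, 4
d = r₁ − r₂: -4, 3, 0, 3, -2
d²: 16, 9, 0, 9, 4; Σd² = 38
ρ = 1 − 6·38/(5·24) = 1 − 228/120 = -0.900

-0.900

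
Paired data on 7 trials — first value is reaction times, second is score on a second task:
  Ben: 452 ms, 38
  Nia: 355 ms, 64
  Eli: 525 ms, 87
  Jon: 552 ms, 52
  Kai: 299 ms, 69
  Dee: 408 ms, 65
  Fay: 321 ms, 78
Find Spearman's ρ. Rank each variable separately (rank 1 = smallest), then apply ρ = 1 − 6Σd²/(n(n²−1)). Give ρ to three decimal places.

Ranks of variable 1: 5, 3, 6, 7, 1, 4, 2
Ranks of variable 2: 1, 3, 7, 2, 5, 4, 6
d = r₁ − r₂: 4, 0, -1, 5, -4, 0, -4
d²: 16, 0, 1, 25, 16, 0, 16; Σd² = 74
ρ = 1 − 6·74/(7·48) = 1 − 444/336 = -0.321

-0.321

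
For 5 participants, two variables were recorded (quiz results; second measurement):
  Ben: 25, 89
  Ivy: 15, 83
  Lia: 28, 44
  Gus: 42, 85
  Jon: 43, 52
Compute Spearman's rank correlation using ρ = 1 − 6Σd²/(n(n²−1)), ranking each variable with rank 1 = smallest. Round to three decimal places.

-0.300

Ranks of variable 1: 2, 1, 3, 4, 5
Ranks of variable 2: 5, 3, 1, 4, 2
d = r₁ − r₂: -3, -2, 2, 0, 3
d²: 9, 4, 4, 0, 9; Σd² = 26
ρ = 1 − 6·26/(5·24) = 1 − 156/120 = -0.300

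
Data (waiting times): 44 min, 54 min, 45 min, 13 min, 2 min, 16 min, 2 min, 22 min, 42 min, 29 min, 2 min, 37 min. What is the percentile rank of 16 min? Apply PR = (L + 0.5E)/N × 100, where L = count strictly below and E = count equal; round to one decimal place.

N = 12.
Strictly below 16: 4. Equal to 16: 1.
PR = (4 + 0.5·1)/12 × 100 = 37.5

37.5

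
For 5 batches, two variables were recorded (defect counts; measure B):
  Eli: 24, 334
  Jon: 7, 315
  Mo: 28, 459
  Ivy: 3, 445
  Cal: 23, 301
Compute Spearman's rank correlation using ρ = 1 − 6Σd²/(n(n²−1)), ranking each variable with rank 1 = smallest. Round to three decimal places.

Ranks of variable 1: 4, 2, 5, 1, 3
Ranks of variable 2: 3, 2, 5, 4, 1
d = r₁ − r₂: 1, 0, 0, -3, 2
d²: 1, 0, 0, 9, 4; Σd² = 14
ρ = 1 − 6·14/(5·24) = 1 − 84/120 = 0.300

0.300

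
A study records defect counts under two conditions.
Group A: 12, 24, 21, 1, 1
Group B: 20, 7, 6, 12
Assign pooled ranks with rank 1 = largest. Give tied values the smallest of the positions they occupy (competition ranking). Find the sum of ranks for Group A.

Sorted (descending): 24, 21, 20, 12, 12, 7, 6, 1, 1
The 2 values of 12 occupy positions 4–5 → each gets rank 4.
The 2 values of 1 occupy positions 8–9 → each gets rank 8.
Group A values → pooled ranks: 12→4, 24→1, 21→2, 1→8, 1→8
Rank sum = 4 + 1 + 2 + 8 + 8 = 23

23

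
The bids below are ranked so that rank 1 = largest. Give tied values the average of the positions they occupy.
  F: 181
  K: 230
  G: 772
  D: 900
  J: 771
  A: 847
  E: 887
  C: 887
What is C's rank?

2.5

Sorted (descending): 900, 887, 887, 847, 772, 771, 230, 181
The 2 values of 887 occupy positions 2–3 → average rank (2+3)/2 = 2.5.
C has value 887 → rank 2.5.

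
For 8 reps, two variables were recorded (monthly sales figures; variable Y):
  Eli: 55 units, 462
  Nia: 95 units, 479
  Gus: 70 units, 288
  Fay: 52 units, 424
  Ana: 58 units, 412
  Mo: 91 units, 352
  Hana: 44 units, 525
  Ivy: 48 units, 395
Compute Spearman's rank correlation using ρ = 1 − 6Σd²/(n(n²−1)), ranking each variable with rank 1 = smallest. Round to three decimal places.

Ranks of variable 1: 4, 8, 6, 3, 5, 7, 1, 2
Ranks of variable 2: 6, 7, 1, 5, 4, 2, 8, 3
d = r₁ − r₂: -2, 1, 5, -2, 1, 5, -7, -1
d²: 4, 1, 25, 4, 1, 25, 49, 1; Σd² = 110
ρ = 1 − 6·110/(8·63) = 1 − 660/504 = -0.310

-0.310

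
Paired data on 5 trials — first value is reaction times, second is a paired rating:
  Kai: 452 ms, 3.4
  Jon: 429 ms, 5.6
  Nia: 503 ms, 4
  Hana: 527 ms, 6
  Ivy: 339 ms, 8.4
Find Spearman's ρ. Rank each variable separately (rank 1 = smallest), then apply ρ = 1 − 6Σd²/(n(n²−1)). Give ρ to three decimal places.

Ranks of variable 1: 3, 2, 4, 5, 1
Ranks of variable 2: 1, 3, 2, 4, 5
d = r₁ − r₂: 2, -1, 2, 1, -4
d²: 4, 1, 4, 1, 16; Σd² = 26
ρ = 1 − 6·26/(5·24) = 1 − 156/120 = -0.300

-0.300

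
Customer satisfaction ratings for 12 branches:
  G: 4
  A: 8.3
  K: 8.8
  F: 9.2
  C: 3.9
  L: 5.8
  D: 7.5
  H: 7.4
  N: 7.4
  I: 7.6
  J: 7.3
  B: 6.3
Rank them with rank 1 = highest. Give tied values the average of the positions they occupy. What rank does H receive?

6.5

Sorted (descending): 9.2, 8.8, 8.3, 7.6, 7.5, 7.4, 7.4, 7.3, 6.3, 5.8, 4, 3.9
The 2 values of 7.4 occupy positions 6–7 → average rank (6+7)/2 = 6.5.
H has value 7.4 → rank 6.5.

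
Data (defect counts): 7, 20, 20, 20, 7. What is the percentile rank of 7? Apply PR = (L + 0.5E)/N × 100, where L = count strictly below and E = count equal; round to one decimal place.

20.0

N = 5.
Strictly below 7: 0. Equal to 7: 2.
PR = (0 + 0.5·2)/5 × 100 = 20.0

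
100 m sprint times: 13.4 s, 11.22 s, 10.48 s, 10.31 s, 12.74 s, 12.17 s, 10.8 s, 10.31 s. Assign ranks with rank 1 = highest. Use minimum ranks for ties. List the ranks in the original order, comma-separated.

1, 4, 6, 7, 2, 3, 5, 7

Sorted (descending): 13.4, 12.74, 12.17, 11.22, 10.8, 10.48, 10.31, 10.31
The 2 values of 10.31 occupy positions 7–8 → each gets rank 7.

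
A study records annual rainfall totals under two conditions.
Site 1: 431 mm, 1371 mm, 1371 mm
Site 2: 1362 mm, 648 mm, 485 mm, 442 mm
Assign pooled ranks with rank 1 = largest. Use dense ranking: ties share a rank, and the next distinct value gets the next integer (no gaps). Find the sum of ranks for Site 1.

Sorted (descending): 1371, 1371, 1362, 648, 485, 442, 431
The 2 values of 1371 share dense rank 1.
Remaining distinct values take the next consecutive integers.
Site 1 values → pooled ranks: 431→6, 1371→1, 1371→1
Rank sum = 6 + 1 + 1 = 8

8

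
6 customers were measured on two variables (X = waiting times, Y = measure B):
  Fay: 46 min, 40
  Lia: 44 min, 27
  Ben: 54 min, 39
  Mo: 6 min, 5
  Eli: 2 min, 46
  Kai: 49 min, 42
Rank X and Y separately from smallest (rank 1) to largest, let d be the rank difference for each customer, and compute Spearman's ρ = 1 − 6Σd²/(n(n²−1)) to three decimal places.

-0.029

Ranks of variable 1: 4, 3, 6, 2, 1, 5
Ranks of variable 2: 4, 2, 3, 1, 6, 5
d = r₁ − r₂: 0, 1, 3, 1, -5, 0
d²: 0, 1, 9, 1, 25, 0; Σd² = 36
ρ = 1 − 6·36/(6·35) = 1 − 216/210 = -0.029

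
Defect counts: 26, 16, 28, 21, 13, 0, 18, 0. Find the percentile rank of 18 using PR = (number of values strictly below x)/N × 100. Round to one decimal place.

N = 8.
Strictly below 18: 4. Equal to 18: 1.
PR = 4/8 × 100 = 50.0

50.0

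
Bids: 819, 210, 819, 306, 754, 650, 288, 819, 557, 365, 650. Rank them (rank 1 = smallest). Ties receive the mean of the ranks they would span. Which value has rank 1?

210

Sorted (ascending): 210, 288, 306, 365, 557, 650, 650, 754, 819, 819, 819
The 2 values of 650 occupy positions 6–7 → average rank (6+7)/2 = 6.5.
The 3 values of 819 occupy positions 9–11 → average rank 10.
Rank 1 → value 210.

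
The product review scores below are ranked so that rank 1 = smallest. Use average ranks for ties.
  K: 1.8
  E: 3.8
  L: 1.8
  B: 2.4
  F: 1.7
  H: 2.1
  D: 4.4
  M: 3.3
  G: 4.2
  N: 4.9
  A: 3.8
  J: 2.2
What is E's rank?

8.5

Sorted (ascending): 1.7, 1.8, 1.8, 2.1, 2.2, 2.4, 3.3, 3.8, 3.8, 4.2, 4.4, 4.9
The 2 values of 1.8 occupy positions 2–3 → average rank (2+3)/2 = 2.5.
The 2 values of 3.8 occupy positions 8–9 → average rank (8+9)/2 = 8.5.
E has value 3.8 → rank 8.5.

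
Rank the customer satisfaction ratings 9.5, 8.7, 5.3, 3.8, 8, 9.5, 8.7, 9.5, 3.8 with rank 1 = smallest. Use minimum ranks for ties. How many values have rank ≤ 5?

6

Sorted (ascending): 3.8, 3.8, 5.3, 8, 8.7, 8.7, 9.5, 9.5, 9.5
The 2 values of 3.8 occupy positions 1–2 → each gets rank 1.
The 2 values of 8.7 occupy positions 5–6 → each gets rank 5.
The 3 values of 9.5 occupy positions 7–9 → each gets rank 7.
Ranks ≤ 5: {1, 1, 3, 4, 5, 5} → 6 values.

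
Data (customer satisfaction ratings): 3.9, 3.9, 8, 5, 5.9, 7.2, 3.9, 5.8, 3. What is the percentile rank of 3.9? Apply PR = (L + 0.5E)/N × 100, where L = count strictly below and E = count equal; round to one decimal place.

N = 9.
Strictly below 3.9: 1. Equal to 3.9: 3.
PR = (1 + 0.5·3)/9 × 100 = 27.8

27.8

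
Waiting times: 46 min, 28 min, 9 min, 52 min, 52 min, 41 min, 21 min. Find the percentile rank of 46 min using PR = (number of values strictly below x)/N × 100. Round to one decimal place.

N = 7.
Strictly below 46: 4. Equal to 46: 1.
PR = 4/7 × 100 = 57.1

57.1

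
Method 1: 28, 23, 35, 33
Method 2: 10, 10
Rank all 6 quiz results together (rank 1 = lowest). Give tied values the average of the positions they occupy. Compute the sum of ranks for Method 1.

18

Sorted (ascending): 10, 10, 23, 28, 33, 35
The 2 values of 10 occupy positions 1–2 → average rank (1+2)/2 = 1.5.
Method 1 values → pooled ranks: 28→4, 23→3, 35→6, 33→5
Rank sum = 4 + 3 + 6 + 5 = 18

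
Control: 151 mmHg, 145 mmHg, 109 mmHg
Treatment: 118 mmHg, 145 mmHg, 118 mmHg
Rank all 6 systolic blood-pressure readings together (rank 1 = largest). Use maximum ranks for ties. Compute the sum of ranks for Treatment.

Sorted (descending): 151, 145, 145, 118, 118, 109
The 2 values of 145 occupy positions 2–3 → each gets rank 3.
The 2 values of 118 occupy positions 4–5 → each gets rank 5.
Treatment values → pooled ranks: 118→5, 145→3, 118→5
Rank sum = 5 + 3 + 5 = 13

13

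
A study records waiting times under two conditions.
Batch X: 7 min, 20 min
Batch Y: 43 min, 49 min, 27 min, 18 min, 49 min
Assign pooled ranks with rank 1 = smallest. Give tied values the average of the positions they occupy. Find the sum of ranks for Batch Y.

24

Sorted (ascending): 7, 18, 20, 27, 43, 49, 49
The 2 values of 49 occupy positions 6–7 → average rank (6+7)/2 = 6.5.
Batch Y values → pooled ranks: 43→5, 49→6.5, 27→4, 18→2, 49→6.5
Rank sum = 5 + 6.5 + 4 + 2 + 6.5 = 24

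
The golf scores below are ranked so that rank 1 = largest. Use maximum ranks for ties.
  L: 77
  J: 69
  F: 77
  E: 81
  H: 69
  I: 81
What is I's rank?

2

Sorted (descending): 81, 81, 77, 77, 69, 69
The 2 values of 81 occupy positions 1–2 → each gets rank 2.
The 2 values of 77 occupy positions 3–4 → each gets rank 4.
The 2 values of 69 occupy positions 5–6 → each gets rank 6.
I has value 81 → rank 2.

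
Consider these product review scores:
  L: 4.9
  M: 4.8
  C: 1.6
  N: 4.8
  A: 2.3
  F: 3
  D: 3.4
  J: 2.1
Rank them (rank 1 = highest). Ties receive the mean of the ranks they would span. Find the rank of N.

2.5

Sorted (descending): 4.9, 4.8, 4.8, 3.4, 3, 2.3, 2.1, 1.6
The 2 values of 4.8 occupy positions 2–3 → average rank (2+3)/2 = 2.5.
N has value 4.8 → rank 2.5.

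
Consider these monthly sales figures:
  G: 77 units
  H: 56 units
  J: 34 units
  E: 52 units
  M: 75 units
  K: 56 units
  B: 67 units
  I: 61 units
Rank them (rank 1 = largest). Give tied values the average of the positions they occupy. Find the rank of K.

Sorted (descending): 77, 75, 67, 61, 56, 56, 52, 34
The 2 values of 56 occupy positions 5–6 → average rank (5+6)/2 = 5.5.
K has value 56 units → rank 5.5.

5.5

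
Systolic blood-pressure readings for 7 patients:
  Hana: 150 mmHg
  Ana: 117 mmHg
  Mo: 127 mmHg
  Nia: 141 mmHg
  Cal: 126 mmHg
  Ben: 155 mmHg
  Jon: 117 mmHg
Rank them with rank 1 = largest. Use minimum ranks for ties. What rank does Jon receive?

6

Sorted (descending): 155, 150, 141, 127, 126, 117, 117
The 2 values of 117 occupy positions 6–7 → each gets rank 6.
Jon has value 117 mmHg → rank 6.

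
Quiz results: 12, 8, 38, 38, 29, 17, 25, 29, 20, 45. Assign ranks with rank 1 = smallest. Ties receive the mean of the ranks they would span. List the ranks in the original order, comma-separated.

2, 1, 8.5, 8.5, 6.5, 3, 5, 6.5, 4, 10

Sorted (ascending): 8, 12, 17, 20, 25, 29, 29, 38, 38, 45
The 2 values of 29 occupy positions 6–7 → average rank (6+7)/2 = 6.5.
The 2 values of 38 occupy positions 8–9 → average rank (8+9)/2 = 8.5.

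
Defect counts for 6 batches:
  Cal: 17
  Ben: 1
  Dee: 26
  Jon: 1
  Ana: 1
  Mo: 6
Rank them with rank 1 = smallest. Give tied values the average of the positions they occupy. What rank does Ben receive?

Sorted (ascending): 1, 1, 1, 6, 17, 26
The 3 values of 1 occupy positions 1–3 → average rank 2.
Ben has value 1 → rank 2.

2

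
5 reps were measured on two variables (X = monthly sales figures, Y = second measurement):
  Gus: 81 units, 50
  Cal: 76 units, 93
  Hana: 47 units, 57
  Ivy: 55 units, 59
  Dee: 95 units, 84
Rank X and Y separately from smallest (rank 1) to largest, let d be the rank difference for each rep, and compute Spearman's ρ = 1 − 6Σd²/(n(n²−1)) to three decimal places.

Ranks of variable 1: 4, 3, 1, 2, 5
Ranks of variable 2: 1, 5, 2, 3, 4
d = r₁ − r₂: 3, -2, -1, -1, 1
d²: 9, 4, 1, 1, 1; Σd² = 16
ρ = 1 − 6·16/(5·24) = 1 − 96/120 = 0.200

0.200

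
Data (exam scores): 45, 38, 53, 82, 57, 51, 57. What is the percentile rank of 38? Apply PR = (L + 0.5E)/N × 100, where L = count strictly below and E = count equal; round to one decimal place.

7.1

N = 7.
Strictly below 38: 0. Equal to 38: 1.
PR = (0 + 0.5·1)/7 × 100 = 7.1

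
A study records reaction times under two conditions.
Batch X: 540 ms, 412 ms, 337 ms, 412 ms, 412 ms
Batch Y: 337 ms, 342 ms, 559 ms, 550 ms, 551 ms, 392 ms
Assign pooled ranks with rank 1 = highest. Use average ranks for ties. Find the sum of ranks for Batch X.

Sorted (descending): 559, 551, 550, 540, 412, 412, 412, 392, 342, 337, 337
The 3 values of 412 occupy positions 5–7 → average rank 6.
The 2 values of 337 occupy positions 10–11 → average rank (10+11)/2 = 10.5.
Batch X values → pooled ranks: 540→4, 412→6, 337→10.5, 412→6, 412→6
Rank sum = 4 + 6 + 10.5 + 6 + 6 = 32.5

32.5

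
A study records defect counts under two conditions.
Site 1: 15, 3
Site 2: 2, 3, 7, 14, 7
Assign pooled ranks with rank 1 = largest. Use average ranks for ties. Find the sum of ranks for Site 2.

21.5

Sorted (descending): 15, 14, 7, 7, 3, 3, 2
The 2 values of 7 occupy positions 3–4 → average rank (3+4)/2 = 3.5.
The 2 values of 3 occupy positions 5–6 → average rank (5+6)/2 = 5.5.
Site 2 values → pooled ranks: 2→7, 3→5.5, 7→3.5, 14→2, 7→3.5
Rank sum = 7 + 5.5 + 3.5 + 2 + 3.5 = 21.5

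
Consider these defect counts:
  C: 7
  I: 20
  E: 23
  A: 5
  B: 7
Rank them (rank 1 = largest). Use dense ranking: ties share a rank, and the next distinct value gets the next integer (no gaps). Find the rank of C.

3

Sorted (descending): 23, 20, 7, 7, 5
The 2 values of 7 share dense rank 3.
Remaining distinct values take the next consecutive integers.
C has value 7 → rank 3.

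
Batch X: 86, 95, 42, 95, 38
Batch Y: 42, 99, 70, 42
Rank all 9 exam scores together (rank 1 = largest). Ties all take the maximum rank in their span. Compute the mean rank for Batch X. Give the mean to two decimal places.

5.40

Sorted (descending): 99, 95, 95, 86, 70, 42, 42, 42, 38
The 2 values of 95 occupy positions 2–3 → each gets rank 3.
The 3 values of 42 occupy positions 6–8 → each gets rank 8.
Batch X values → pooled ranks: 86→4, 95→3, 42→8, 95→3, 38→9
Mean rank = (4 + 3 + 8 + 3 + 9) / 5 = 5.40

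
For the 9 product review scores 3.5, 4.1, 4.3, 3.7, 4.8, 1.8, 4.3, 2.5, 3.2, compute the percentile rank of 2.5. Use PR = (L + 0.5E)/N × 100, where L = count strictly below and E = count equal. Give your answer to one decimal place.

N = 9.
Strictly below 2.5: 1. Equal to 2.5: 1.
PR = (1 + 0.5·1)/9 × 100 = 16.7

16.7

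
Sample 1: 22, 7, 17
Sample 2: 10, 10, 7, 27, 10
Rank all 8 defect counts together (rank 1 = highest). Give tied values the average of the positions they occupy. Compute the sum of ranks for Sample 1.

Sorted (descending): 27, 22, 17, 10, 10, 10, 7, 7
The 3 values of 10 occupy positions 4–6 → average rank 5.
The 2 values of 7 occupy positions 7–8 → average rank (7+8)/2 = 7.5.
Sample 1 values → pooled ranks: 22→2, 7→7.5, 17→3
Rank sum = 2 + 7.5 + 3 = 12.5

12.5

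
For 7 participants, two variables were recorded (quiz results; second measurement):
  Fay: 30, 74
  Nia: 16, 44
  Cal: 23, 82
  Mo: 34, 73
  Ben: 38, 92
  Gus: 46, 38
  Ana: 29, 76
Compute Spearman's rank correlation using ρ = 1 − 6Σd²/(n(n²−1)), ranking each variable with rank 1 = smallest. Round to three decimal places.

Ranks of variable 1: 4, 1, 2, 5, 6, 7, 3
Ranks of variable 2: 4, 2, 6, 3, 7, 1, 5
d = r₁ − r₂: 0, -1, -4, 2, -1, 6, -2
d²: 0, 1, 16, 4, 1, 36, 4; Σd² = 62
ρ = 1 − 6·62/(7·48) = 1 − 372/336 = -0.107

-0.107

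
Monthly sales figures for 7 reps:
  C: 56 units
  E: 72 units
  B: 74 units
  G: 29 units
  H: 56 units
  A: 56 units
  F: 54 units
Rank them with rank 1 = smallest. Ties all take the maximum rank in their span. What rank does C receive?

Sorted (ascending): 29, 54, 56, 56, 56, 72, 74
The 3 values of 56 occupy positions 3–5 → each gets rank 5.
C has value 56 units → rank 5.

5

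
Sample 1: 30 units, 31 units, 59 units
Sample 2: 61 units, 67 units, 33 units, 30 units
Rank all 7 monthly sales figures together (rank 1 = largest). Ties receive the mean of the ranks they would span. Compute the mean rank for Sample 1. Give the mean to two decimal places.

4.83

Sorted (descending): 67, 61, 59, 33, 31, 30, 30
The 2 values of 30 occupy positions 6–7 → average rank (6+7)/2 = 6.5.
Sample 1 values → pooled ranks: 30→6.5, 31→5, 59→3
Mean rank = (6.5 + 5 + 3) / 3 = 4.83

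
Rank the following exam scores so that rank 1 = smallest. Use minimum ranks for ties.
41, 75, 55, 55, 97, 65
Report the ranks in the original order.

Sorted (ascending): 41, 55, 55, 65, 75, 97
The 2 values of 55 occupy positions 2–3 → each gets rank 2.

1, 5, 2, 2, 6, 4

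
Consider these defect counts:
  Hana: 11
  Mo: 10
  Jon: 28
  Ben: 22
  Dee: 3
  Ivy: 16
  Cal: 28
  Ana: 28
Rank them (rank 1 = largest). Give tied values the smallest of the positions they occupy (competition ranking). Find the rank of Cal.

Sorted (descending): 28, 28, 28, 22, 16, 11, 10, 3
The 3 values of 28 occupy positions 1–3 → each gets rank 1.
Cal has value 28 → rank 1.

1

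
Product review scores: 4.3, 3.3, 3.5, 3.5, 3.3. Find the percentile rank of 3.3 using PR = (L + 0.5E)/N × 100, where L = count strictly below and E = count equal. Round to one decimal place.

N = 5.
Strictly below 3.3: 0. Equal to 3.3: 2.
PR = (0 + 0.5·2)/5 × 100 = 20.0

20.0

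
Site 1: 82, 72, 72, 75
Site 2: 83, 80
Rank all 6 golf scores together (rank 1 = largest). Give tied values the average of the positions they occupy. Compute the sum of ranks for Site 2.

Sorted (descending): 83, 82, 80, 75, 72, 72
The 2 values of 72 occupy positions 5–6 → average rank (5+6)/2 = 5.5.
Site 2 values → pooled ranks: 83→1, 80→3
Rank sum = 1 + 3 = 4

4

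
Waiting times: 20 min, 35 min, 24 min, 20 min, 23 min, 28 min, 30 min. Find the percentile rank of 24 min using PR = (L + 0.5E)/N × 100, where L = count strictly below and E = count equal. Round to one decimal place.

N = 7.
Strictly below 24: 3. Equal to 24: 1.
PR = (3 + 0.5·1)/7 × 100 = 50.0

50.0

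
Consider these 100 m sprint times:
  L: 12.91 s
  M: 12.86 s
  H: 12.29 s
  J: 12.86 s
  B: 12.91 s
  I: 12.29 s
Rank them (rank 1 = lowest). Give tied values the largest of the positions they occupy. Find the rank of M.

4

Sorted (ascending): 12.29, 12.29, 12.86, 12.86, 12.91, 12.91
The 2 values of 12.29 occupy positions 1–2 → each gets rank 2.
The 2 values of 12.86 occupy positions 3–4 → each gets rank 4.
The 2 values of 12.91 occupy positions 5–6 → each gets rank 6.
M has value 12.86 s → rank 4.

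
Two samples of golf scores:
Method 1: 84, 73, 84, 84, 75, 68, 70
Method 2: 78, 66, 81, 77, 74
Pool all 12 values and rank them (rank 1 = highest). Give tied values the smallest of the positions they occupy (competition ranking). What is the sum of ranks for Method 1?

Sorted (descending): 84, 84, 84, 81, 78, 77, 75, 74, 73, 70, 68, 66
The 3 values of 84 occupy positions 1–3 → each gets rank 1.
Method 1 values → pooled ranks: 84→1, 73→9, 84→1, 84→1, 75→7, 68→11, 70→10
Rank sum = 1 + 9 + 1 + 1 + 7 + 11 + 10 = 40

40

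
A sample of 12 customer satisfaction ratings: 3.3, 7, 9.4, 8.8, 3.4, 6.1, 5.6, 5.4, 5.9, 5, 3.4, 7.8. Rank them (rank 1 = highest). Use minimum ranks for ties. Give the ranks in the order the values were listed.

12, 4, 1, 2, 10, 5, 7, 8, 6, 9, 10, 3

Sorted (descending): 9.4, 8.8, 7.8, 7, 6.1, 5.9, 5.6, 5.4, 5, 3.4, 3.4, 3.3
The 2 values of 3.4 occupy positions 10–11 → each gets rank 10.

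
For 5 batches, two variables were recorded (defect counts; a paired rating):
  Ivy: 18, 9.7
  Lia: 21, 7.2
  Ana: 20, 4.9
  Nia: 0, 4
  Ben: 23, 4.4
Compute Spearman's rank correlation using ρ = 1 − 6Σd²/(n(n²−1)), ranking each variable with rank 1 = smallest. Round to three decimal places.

Ranks of variable 1: 2, 4, 3, 1, 5
Ranks of variable 2: 5, 4, 3, 1, 2
d = r₁ − r₂: -3, 0, 0, 0, 3
d²: 9, 0, 0, 0, 9; Σd² = 18
ρ = 1 − 6·18/(5·24) = 1 − 108/120 = 0.100

0.100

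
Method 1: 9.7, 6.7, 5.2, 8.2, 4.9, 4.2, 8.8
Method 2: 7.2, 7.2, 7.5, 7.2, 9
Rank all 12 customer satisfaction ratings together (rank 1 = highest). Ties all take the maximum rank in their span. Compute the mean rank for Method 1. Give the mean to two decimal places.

Sorted (descending): 9.7, 9, 8.8, 8.2, 7.5, 7.2, 7.2, 7.2, 6.7, 5.2, 4.9, 4.2
The 3 values of 7.2 occupy positions 6–8 → each gets rank 8.
Method 1 values → pooled ranks: 9.7→1, 6.7→9, 5.2→10, 8.2→4, 4.9→11, 4.2→12, 8.8→3
Mean rank = (1 + 9 + 10 + 4 + 11 + 12 + 3) / 7 = 7.14

7.14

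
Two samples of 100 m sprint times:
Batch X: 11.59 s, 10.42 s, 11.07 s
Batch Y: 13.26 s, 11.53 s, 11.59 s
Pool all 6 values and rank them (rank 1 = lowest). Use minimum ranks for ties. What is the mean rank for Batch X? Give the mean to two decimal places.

Sorted (ascending): 10.42, 11.07, 11.53, 11.59, 11.59, 13.26
The 2 values of 11.59 occupy positions 4–5 → each gets rank 4.
Batch X values → pooled ranks: 11.59→4, 10.42→1, 11.07→2
Mean rank = (4 + 1 + 2) / 3 = 2.33

2.33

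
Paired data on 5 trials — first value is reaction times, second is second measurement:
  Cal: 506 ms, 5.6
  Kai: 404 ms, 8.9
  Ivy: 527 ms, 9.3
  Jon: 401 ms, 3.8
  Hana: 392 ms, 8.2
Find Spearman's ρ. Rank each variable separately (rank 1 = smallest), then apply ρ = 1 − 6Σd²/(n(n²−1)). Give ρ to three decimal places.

Ranks of variable 1: 4, 3, 5, 2, 1
Ranks of variable 2: 2, 4, 5, 1, 3
d = r₁ − r₂: 2, -1, 0, 1, -2
d²: 4, 1, 0, 1, 4; Σd² = 10
ρ = 1 − 6·10/(5·24) = 1 − 60/120 = 0.500

0.500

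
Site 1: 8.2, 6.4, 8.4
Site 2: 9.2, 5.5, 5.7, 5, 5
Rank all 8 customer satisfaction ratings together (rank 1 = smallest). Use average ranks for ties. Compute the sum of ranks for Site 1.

Sorted (ascending): 5, 5, 5.5, 5.7, 6.4, 8.2, 8.4, 9.2
The 2 values of 5 occupy positions 1–2 → average rank (1+2)/2 = 1.5.
Site 1 values → pooled ranks: 8.2→6, 6.4→5, 8.4→7
Rank sum = 6 + 5 + 7 = 18

18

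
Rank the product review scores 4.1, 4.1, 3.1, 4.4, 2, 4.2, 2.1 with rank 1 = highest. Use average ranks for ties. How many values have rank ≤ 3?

2

Sorted (descending): 4.4, 4.2, 4.1, 4.1, 3.1, 2.1, 2
The 2 values of 4.1 occupy positions 3–4 → average rank (3+4)/2 = 3.5.
Ranks ≤ 3: {1, 2} → 2 values.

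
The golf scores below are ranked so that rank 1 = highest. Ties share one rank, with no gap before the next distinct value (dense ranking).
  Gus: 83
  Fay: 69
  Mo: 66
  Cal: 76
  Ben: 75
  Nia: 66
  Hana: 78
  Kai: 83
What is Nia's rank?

6

Sorted (descending): 83, 83, 78, 76, 75, 69, 66, 66
The 2 values of 83 share dense rank 1.
The 2 values of 66 share dense rank 6.
Remaining distinct values take the next consecutive integers.
Nia has value 66 → rank 6.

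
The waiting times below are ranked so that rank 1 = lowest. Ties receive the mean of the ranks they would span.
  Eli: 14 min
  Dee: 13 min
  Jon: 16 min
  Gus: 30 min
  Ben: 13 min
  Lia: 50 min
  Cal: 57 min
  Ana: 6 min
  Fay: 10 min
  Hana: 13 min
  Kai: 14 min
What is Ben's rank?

Sorted (ascending): 6, 10, 13, 13, 13, 14, 14, 16, 30, 50, 57
The 3 values of 13 occupy positions 3–5 → average rank 4.
The 2 values of 14 occupy positions 6–7 → average rank (6+7)/2 = 6.5.
Ben has value 13 min → rank 4.

4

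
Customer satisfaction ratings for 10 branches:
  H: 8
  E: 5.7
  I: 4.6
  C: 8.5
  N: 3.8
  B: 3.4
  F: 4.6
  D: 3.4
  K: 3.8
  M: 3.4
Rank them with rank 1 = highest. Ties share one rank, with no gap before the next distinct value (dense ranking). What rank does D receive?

6

Sorted (descending): 8.5, 8, 5.7, 4.6, 4.6, 3.8, 3.8, 3.4, 3.4, 3.4
The 2 values of 4.6 share dense rank 4.
The 2 values of 3.8 share dense rank 5.
The 3 values of 3.4 share dense rank 6.
Remaining distinct values take the next consecutive integers.
D has value 3.4 → rank 6.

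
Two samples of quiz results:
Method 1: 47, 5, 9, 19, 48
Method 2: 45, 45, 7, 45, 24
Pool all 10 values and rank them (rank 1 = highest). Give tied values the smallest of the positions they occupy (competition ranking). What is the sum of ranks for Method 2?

24

Sorted (descending): 48, 47, 45, 45, 45, 24, 19, 9, 7, 5
The 3 values of 45 occupy positions 3–5 → each gets rank 3.
Method 2 values → pooled ranks: 45→3, 45→3, 7→9, 45→3, 24→6
Rank sum = 3 + 3 + 9 + 3 + 6 = 24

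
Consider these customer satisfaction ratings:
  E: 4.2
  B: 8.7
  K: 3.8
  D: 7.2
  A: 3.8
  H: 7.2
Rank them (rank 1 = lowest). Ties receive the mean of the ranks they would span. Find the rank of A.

Sorted (ascending): 3.8, 3.8, 4.2, 7.2, 7.2, 8.7
The 2 values of 3.8 occupy positions 1–2 → average rank (1+2)/2 = 1.5.
The 2 values of 7.2 occupy positions 4–5 → average rank (4+5)/2 = 4.5.
A has value 3.8 → rank 1.5.

1.5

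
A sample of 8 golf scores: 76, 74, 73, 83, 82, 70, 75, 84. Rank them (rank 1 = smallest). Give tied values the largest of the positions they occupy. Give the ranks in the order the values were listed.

5, 3, 2, 7, 6, 1, 4, 8

Sorted (ascending): 70, 73, 74, 75, 76, 82, 83, 84
No ties — each value takes its position as its rank.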